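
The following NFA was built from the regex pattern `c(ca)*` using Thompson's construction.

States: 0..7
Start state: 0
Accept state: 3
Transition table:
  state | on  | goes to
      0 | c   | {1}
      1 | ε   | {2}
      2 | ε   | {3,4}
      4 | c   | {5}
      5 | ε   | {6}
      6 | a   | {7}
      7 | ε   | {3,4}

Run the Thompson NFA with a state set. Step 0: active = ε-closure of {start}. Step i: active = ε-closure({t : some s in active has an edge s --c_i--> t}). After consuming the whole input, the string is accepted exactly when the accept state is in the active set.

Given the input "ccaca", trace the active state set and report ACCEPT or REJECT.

Answer: ACCEPT

Trace:
start: ε-closure({0}) = {0}
'c' @ 1: {1,2,3,4}  [accepting]
'c' @ 2: {5,6}
'a' @ 3: {3,4,7}  [accepting]
'c' @ 4: {5,6}
'a' @ 5: {3,4,7}  [accepting]
final: {3,4,7}; accept 3 in set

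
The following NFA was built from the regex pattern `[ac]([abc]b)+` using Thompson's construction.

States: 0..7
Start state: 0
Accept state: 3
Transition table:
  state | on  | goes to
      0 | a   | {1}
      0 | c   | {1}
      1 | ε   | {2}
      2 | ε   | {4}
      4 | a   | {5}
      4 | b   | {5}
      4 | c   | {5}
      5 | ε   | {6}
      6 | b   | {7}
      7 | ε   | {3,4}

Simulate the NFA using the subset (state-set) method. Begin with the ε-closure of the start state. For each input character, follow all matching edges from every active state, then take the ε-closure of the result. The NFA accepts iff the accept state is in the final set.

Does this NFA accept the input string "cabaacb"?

initial (ε-close {0}): {0}
'c' @ 1: {1,2,4}
'a' @ 2: {5,6}
'b' @ 3: {3,4,7}  (accept∈set)
'a' @ 4: {5,6}
'a' @ 5: {}  — no active states
rest 'cb' ignored (set empty)
end set {} — state 3 not in

Answer: REJECT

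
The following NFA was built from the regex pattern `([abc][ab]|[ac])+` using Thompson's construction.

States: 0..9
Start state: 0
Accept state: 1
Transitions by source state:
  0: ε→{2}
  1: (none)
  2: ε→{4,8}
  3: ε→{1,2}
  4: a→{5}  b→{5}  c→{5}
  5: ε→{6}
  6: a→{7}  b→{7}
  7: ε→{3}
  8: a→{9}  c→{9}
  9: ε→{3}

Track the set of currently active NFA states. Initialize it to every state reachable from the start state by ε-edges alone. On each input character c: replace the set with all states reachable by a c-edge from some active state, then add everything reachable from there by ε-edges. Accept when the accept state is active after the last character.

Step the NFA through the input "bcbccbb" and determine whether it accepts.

start: ε-closure({0}) = {0,2,4,8}
'b' @ 1: {5,6}
'c' @ 2: {}  — state set empty
rest 'bccbb' ignored (set empty)
after full input: {}  (accept=1 not in)

Answer: REJECT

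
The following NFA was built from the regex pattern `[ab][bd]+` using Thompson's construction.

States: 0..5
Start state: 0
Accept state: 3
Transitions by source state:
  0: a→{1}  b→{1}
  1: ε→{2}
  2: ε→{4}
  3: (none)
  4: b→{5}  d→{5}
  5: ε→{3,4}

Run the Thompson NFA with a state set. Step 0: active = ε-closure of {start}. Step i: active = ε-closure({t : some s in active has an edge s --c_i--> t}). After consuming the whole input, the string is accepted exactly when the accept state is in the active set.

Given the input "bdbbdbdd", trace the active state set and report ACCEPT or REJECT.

Answer: ACCEPT

Steps:
S₀ = ε-closure({0}) = {0}
'b' @ 1: {1,2,4}
'd' @ 2: {3,4,5}  ✓accept
'b' @ 3: {3,4,5}  ✓accept
'b' @ 4: {3,4,5}  ✓accept
'd' @ 5: {3,4,5}  ✓accept
'b' @ 6: {3,4,5}  ✓accept
'd' @ 7: {3,4,5}  ✓accept
'd' @ 8: {3,4,5}  ✓accept
end set {3,4,5} — state 3 in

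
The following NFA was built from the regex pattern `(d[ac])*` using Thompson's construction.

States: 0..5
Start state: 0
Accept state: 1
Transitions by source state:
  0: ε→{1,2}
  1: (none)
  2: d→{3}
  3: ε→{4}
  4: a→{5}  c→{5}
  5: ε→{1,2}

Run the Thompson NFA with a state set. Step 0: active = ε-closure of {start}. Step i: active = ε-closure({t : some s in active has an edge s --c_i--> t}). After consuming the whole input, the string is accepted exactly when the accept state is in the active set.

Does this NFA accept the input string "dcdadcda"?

S₀ = ε-closure({0}) = {0,1,2}
'd' @ 1: {3,4}
'c' @ 2: {1,2,5}  [accepting]
'd' @ 3: {3,4}
'a' @ 4: {1,2,5}  [accepting]
'd' @ 5: {3,4}
'c' @ 6: {1,2,5}  [accepting]
'd' @ 7: {3,4}
'a' @ 8: {1,2,5}  [accepting]
final: {1,2,5}; accept 1 in set

Answer: ACCEPT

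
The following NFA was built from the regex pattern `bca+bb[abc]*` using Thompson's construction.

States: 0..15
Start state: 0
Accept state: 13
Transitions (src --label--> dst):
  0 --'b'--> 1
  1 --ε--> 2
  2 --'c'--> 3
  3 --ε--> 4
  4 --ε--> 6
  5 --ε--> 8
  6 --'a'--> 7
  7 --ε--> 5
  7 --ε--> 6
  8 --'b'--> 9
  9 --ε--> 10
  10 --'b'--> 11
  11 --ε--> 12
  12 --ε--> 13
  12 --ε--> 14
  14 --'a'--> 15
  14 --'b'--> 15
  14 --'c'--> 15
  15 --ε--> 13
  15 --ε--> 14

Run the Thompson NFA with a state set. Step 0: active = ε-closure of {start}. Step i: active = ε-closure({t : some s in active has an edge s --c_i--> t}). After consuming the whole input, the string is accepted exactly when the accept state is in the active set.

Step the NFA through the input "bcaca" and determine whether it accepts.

Answer: REJECT

Derivation:
S₀ = ε-closure({0}) = {0}
'b' @ 1: {1,2}
'c' @ 2: {3,4,6}
'a' @ 3: {5,6,7,8}
'c' @ 4: {}  — no active states
rest 'a' ignored (set empty)
after full input: {}  (accept=13 not in)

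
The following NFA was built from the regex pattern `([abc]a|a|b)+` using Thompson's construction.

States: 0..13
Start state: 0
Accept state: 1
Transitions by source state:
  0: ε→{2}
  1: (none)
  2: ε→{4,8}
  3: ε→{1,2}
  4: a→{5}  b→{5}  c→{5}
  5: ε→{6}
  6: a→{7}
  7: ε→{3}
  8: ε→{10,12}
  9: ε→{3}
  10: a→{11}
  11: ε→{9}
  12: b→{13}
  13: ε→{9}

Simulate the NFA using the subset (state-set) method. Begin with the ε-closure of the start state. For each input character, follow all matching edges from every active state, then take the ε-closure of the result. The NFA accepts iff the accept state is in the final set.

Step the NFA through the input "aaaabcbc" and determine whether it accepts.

S₀ = ε-closure({0}) = {0,2,4,8,10,12}
'a' @ 1: {1,2,3,4,5,6,8,9,10,11,12}  ✓accept
'a' @ 2: {1,2,3,4,5,6,7,8,9,10,11,12}  ✓accept
'a' @ 3: {1,2,3,4,5,6,7,8,9,10,11,12}  ✓accept
'a' @ 4: {1,2,3,4,5,6,7,8,9,10,11,12}  ✓accept
'b' @ 5: {1,2,3,4,5,6,8,9,10,12,13}  ✓accept
'c' @ 6: {5,6}
'b' @ 7: {}  — no active states
rest 'c' ignored (set empty)
after full input: {}  (accept=1 not in)

Answer: REJECT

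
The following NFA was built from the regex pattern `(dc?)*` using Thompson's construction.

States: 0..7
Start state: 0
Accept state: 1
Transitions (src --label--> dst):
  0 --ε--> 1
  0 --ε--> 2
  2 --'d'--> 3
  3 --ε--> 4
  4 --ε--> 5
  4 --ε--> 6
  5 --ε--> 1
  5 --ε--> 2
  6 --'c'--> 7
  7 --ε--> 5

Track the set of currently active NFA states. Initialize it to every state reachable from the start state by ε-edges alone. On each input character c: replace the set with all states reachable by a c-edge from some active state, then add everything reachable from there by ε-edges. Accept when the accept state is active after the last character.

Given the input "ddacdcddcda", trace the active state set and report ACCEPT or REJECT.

start: ε-closure({0}) = {0,1,2}
'd' @ 1: {1,2,3,4,5,6}  (accept∈set)
'd' @ 2: {1,2,3,4,5,6}  (accept∈set)
'a' @ 3: {}  — state set empty
rest 'cdcddcda' ignored (set empty)
end set {} — state 1 not in

Answer: REJECT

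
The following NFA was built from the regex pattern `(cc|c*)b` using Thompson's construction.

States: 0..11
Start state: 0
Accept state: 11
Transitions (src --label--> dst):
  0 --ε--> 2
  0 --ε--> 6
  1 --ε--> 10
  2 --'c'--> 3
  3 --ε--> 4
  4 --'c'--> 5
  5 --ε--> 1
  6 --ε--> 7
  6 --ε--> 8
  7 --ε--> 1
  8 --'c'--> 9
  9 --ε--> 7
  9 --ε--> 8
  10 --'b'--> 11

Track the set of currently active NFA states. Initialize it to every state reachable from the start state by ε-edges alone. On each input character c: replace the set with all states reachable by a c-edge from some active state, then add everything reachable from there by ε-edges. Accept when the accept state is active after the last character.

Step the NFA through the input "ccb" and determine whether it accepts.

Answer: ACCEPT

Trace:
S₀ = ε-closure({0}) = {0,1,2,6,7,8,10}
'c' @ 1: {1,3,4,7,8,9,10}
'c' @ 2: {1,5,7,8,9,10}
'b' @ 3: {11}  ✓accept
end set {11} — state 11 in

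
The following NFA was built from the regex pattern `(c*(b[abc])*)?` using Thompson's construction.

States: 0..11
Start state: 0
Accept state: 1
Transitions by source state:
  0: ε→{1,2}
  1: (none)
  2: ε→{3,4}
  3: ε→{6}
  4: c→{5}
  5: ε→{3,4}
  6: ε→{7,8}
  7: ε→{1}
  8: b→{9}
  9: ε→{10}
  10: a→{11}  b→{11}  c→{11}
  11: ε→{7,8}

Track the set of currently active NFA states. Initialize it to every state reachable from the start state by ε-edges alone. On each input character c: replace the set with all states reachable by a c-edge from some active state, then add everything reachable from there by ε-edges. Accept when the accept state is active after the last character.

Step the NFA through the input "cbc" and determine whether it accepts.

S₀ = ε-closure({0}) = {0,1,2,3,4,6,7,8}
'c' @ 1: {1,3,4,5,6,7,8}  [accepting]
'b' @ 2: {9,10}
'c' @ 3: {1,7,8,11}  [accepting]
final: {1,7,8,11}; accept 1 in set

Answer: ACCEPT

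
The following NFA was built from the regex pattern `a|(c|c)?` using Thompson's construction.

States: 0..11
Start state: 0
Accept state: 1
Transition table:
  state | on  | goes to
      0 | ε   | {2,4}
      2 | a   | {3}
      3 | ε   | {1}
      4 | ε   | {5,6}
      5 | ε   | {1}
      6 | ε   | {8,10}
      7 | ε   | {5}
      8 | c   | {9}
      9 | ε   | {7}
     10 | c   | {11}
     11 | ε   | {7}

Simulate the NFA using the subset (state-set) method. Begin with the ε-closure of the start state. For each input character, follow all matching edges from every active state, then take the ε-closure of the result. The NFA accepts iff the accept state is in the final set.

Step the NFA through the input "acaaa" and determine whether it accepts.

Answer: REJECT

Derivation:
start: ε-closure({0}) = {0,1,2,4,5,6,8,10}
'a' @ 1: {1,3}  [accepting]
'c' @ 2: {}  — state set empty
rest 'aaa' ignored (set empty)
final: {}; accept 1 not in set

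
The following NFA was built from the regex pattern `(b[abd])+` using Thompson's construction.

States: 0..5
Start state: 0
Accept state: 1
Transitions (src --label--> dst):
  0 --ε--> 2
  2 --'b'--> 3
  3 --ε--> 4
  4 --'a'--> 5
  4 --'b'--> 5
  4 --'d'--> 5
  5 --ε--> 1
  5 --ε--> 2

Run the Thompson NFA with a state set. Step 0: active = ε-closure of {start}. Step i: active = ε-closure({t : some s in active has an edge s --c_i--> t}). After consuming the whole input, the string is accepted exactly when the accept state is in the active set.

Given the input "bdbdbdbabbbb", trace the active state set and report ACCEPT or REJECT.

S₀ = ε-closure({0}) = {0,2}
'b' @ 1: {3,4}
'd' @ 2: {1,2,5}  [accepting]
'b' @ 3: {3,4}
'd' @ 4: {1,2,5}  [accepting]
'b' @ 5: {3,4}
'd' @ 6: {1,2,5}  [accepting]
'b' @ 7: {3,4}
'a' @ 8: {1,2,5}  [accepting]
'b' @ 9: {3,4}
'b' @ 10: {1,2,5}  [accepting]
'b' @ 11: {3,4}
'b' @ 12: {1,2,5}  [accepting]
after full input: {1,2,5}  (accept=1 in)

Answer: ACCEPT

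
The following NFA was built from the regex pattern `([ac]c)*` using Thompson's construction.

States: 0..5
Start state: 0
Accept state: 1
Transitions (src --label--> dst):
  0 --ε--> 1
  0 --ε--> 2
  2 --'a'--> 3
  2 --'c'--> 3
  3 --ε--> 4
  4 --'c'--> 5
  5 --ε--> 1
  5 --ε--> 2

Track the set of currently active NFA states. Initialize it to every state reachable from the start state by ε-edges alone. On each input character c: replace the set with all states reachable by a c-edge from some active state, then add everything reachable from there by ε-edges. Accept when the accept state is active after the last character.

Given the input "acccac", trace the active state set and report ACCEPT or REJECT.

S₀ = ε-closure({0}) = {0,1,2}
'a' @ 1: {3,4}
'c' @ 2: {1,2,5}  ✓accept
'c' @ 3: {3,4}
'c' @ 4: {1,2,5}  ✓accept
'a' @ 5: {3,4}
'c' @ 6: {1,2,5}  ✓accept
final: {1,2,5}; accept 1 in set

Answer: ACCEPT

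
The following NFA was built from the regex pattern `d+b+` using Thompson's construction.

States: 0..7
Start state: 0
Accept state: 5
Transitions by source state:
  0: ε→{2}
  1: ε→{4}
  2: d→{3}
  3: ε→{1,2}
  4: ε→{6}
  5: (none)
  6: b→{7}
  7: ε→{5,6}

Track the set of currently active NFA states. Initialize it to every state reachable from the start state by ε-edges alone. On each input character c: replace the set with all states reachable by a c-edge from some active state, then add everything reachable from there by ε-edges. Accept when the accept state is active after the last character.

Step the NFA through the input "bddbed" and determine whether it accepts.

Answer: REJECT

Steps:
initial (ε-close {0}): {0,2}
'b' @ 1: {}  — dead — no transitions
rest 'ddbed' ignored (set empty)
final: {}; accept 5 not in set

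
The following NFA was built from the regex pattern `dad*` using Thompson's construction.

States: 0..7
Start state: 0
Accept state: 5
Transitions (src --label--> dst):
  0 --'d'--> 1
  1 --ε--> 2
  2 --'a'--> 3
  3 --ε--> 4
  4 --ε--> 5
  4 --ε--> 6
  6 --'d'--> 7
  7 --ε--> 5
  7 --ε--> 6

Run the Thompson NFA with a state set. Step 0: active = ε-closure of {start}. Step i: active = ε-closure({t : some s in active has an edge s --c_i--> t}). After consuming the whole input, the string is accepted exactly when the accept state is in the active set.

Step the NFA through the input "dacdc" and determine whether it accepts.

S₀ = ε-closure({0}) = {0}
'd' @ 1: {1,2}
'a' @ 2: {3,4,5,6}  (accept∈set)
'c' @ 3: {}  — state set empty
rest 'dc' ignored (set empty)
final: {}; accept 5 not in set

Answer: REJECT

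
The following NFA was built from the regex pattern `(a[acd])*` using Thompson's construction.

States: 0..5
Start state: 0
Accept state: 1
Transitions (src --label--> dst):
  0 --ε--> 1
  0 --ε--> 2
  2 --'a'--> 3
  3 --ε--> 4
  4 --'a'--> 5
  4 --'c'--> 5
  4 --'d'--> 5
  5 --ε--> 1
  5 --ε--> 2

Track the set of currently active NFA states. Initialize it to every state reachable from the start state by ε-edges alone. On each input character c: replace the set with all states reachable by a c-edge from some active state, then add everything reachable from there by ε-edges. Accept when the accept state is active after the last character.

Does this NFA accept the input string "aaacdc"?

initial (ε-close {0}): {0,1,2}
'a' @ 1: {3,4}
'a' @ 2: {1,2,5}  ✓accept
'a' @ 3: {3,4}
'c' @ 4: {1,2,5}  ✓accept
'd' @ 5: {}  — state set empty
rest 'c' ignored (set empty)
final: {}; accept 1 not in set

Answer: REJECT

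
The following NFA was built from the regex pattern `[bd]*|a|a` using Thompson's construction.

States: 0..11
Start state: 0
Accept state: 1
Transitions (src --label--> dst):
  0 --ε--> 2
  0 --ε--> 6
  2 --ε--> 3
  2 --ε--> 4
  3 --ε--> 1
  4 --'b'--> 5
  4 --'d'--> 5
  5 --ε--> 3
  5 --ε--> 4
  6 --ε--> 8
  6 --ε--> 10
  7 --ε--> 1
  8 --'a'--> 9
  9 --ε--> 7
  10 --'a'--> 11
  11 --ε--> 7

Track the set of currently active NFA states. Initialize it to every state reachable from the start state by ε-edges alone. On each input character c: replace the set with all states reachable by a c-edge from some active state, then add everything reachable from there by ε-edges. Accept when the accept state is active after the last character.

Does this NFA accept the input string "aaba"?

Answer: REJECT

Trace:
S₀ = ε-closure({0}) = {0,1,2,3,4,6,8,10}
'a' @ 1: {1,7,9,11}  (accept∈set)
'a' @ 2: {}  — state set empty
rest 'ba' ignored (set empty)
after full input: {}  (accept=1 not in)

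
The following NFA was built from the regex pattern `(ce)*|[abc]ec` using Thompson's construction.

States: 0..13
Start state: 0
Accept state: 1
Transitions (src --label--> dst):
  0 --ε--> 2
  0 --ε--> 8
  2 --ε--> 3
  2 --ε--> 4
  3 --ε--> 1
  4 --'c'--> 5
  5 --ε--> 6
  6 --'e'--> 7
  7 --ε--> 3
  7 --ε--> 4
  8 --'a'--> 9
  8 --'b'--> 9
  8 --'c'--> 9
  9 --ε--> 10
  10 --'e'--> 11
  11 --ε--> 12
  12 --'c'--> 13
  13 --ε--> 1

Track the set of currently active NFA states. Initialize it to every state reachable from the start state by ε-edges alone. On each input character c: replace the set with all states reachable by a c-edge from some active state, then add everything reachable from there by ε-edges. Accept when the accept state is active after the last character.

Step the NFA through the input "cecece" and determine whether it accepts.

start: ε-closure({0}) = {0,1,2,3,4,8}
'c' @ 1: {5,6,9,10}
'e' @ 2: {1,3,4,7,11,12}  (accept∈set)
'c' @ 3: {1,5,6,13}  (accept∈set)
'e' @ 4: {1,3,4,7}  (accept∈set)
'c' @ 5: {5,6}
'e' @ 6: {1,3,4,7}  (accept∈set)
after full input: {1,3,4,7}  (accept=1 in)

Answer: ACCEPT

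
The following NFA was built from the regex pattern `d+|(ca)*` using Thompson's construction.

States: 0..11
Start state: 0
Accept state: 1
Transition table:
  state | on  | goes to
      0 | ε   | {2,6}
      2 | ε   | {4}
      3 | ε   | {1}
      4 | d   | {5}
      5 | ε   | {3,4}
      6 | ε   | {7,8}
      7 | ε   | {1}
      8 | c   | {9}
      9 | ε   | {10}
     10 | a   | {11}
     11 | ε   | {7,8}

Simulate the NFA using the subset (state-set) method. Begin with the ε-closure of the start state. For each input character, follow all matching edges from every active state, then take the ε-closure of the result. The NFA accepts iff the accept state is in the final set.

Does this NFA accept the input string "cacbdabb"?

initial (ε-close {0}): {0,1,2,4,6,7,8}
'c' @ 1: {9,10}
'a' @ 2: {1,7,8,11}  ✓accept
'c' @ 3: {9,10}
'b' @ 4: {}  — no active states
rest 'dabb' ignored (set empty)
end set {} — state 1 not in

Answer: REJECT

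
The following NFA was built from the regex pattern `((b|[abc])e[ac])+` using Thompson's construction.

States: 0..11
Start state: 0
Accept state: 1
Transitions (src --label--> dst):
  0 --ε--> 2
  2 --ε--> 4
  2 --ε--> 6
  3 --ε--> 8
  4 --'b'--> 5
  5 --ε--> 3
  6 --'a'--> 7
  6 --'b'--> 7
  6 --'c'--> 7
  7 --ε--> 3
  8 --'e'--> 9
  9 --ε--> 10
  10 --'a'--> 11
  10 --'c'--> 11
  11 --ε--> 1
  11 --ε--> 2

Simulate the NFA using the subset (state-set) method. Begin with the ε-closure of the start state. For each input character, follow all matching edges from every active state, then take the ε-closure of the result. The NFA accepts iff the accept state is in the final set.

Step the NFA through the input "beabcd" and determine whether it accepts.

Answer: REJECT

Trace:
start: ε-closure({0}) = {0,2,4,6}
'b' @ 1: {3,5,7,8}
'e' @ 2: {9,10}
'a' @ 3: {1,2,4,6,11}  [accepting]
'b' @ 4: {3,5,7,8}
'c' @ 5: {}  — no active states
rest 'd' ignored (set empty)
final: {}; accept 1 not in set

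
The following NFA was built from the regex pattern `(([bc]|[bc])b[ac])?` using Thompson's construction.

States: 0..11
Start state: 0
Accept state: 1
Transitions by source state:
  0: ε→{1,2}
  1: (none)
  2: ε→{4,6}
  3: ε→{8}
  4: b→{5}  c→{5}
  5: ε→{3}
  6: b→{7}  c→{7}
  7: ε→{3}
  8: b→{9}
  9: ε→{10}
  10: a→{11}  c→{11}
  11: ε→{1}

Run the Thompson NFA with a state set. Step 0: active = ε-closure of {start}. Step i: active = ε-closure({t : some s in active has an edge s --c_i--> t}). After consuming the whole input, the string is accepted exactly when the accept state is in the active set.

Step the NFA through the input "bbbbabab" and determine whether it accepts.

start: ε-closure({0}) = {0,1,2,4,6}
'b' @ 1: {3,5,7,8}
'b' @ 2: {9,10}
'b' @ 3: {}  — dead — no transitions
rest 'babab' ignored (set empty)
end set {} — state 1 not in

Answer: REJECT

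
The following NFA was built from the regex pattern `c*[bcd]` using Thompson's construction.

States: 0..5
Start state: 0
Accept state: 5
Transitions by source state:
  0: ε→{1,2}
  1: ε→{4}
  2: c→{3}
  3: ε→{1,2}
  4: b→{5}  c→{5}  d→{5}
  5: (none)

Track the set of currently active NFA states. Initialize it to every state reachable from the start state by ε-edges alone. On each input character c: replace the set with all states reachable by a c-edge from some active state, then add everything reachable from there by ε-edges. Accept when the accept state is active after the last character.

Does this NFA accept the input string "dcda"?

Answer: REJECT

Trace:
initial (ε-close {0}): {0,1,2,4}
'd' @ 1: {5}  [accepting]
'c' @ 2: {}  — state set empty
rest 'da' ignored (set empty)
final: {}; accept 5 not in set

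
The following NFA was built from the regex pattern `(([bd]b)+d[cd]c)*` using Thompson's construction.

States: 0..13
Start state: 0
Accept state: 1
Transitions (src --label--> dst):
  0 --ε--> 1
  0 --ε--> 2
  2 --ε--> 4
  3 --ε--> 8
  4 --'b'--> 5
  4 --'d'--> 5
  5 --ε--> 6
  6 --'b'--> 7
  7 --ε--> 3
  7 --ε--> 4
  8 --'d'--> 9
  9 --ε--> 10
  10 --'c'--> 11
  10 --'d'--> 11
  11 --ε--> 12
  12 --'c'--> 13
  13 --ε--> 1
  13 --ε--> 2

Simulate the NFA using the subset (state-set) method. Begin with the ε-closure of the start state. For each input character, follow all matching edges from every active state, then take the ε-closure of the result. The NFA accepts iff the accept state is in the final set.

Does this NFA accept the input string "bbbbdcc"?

Answer: ACCEPT

Derivation:
initial (ε-close {0}): {0,1,2,4}
'b' @ 1: {5,6}
'b' @ 2: {3,4,7,8}
'b' @ 3: {5,6}
'b' @ 4: {3,4,7,8}
'd' @ 5: {5,6,9,10}
'c' @ 6: {11,12}
'c' @ 7: {1,2,4,13}  ✓accept
final: {1,2,4,13}; accept 1 in set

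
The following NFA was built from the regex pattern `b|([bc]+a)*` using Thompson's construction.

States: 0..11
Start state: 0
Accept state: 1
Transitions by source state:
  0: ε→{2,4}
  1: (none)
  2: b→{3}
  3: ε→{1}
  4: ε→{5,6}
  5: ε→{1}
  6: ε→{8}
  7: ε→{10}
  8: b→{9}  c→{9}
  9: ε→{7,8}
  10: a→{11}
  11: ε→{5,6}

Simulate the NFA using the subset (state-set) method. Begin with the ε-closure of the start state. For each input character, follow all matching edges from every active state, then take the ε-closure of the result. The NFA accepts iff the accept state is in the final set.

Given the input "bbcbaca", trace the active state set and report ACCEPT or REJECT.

Answer: ACCEPT

Derivation:
S₀ = ε-closure({0}) = {0,1,2,4,5,6,8}
'b' @ 1: {1,3,7,8,9,10}  [accepting]
'b' @ 2: {7,8,9,10}
'c' @ 3: {7,8,9,10}
'b' @ 4: {7,8,9,10}
'a' @ 5: {1,5,6,8,11}  [accepting]
'c' @ 6: {7,8,9,10}
'a' @ 7: {1,5,6,8,11}  [accepting]
end set {1,5,6,8,11} — state 1 in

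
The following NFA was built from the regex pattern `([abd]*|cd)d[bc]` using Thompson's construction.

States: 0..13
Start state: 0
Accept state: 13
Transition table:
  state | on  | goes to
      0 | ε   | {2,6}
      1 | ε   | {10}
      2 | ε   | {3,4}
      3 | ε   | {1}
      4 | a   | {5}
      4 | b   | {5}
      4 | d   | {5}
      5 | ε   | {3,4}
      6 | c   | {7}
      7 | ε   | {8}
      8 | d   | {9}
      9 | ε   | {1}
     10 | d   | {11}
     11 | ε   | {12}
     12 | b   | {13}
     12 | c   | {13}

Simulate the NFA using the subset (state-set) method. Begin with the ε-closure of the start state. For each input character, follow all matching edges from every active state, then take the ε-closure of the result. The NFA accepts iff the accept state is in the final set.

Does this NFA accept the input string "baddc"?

Answer: ACCEPT

Trace:
start: ε-closure({0}) = {0,1,2,3,4,6,10}
'b' @ 1: {1,3,4,5,10}
'a' @ 2: {1,3,4,5,10}
'd' @ 3: {1,3,4,5,10,11,12}
'd' @ 4: {1,3,4,5,10,11,12}
'c' @ 5: {13}  [accepting]
end set {13} — state 13 in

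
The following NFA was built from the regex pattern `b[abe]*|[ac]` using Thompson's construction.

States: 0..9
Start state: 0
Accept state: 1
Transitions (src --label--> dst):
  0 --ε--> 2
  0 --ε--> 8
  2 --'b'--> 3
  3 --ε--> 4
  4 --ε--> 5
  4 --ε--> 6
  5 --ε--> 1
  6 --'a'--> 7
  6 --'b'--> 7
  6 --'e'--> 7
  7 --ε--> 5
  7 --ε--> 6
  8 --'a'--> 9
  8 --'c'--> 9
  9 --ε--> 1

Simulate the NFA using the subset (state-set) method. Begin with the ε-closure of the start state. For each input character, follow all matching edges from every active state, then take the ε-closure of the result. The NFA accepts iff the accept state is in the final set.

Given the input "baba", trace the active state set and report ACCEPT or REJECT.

Answer: ACCEPT

Derivation:
S₀ = ε-closure({0}) = {0,2,8}
'b' @ 1: {1,3,4,5,6}  ✓accept
'a' @ 2: {1,5,6,7}  ✓accept
'b' @ 3: {1,5,6,7}  ✓accept
'a' @ 4: {1,5,6,7}  ✓accept
final: {1,5,6,7}; accept 1 in set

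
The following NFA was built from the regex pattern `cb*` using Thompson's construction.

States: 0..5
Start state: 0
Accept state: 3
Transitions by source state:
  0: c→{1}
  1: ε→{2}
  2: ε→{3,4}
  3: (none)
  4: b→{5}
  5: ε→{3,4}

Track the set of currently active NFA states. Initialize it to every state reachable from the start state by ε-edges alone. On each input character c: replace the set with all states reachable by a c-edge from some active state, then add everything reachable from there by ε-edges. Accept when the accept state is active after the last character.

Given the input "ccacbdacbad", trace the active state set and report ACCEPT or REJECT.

S₀ = ε-closure({0}) = {0}
'c' @ 1: {1,2,3,4}  (accept∈set)
'c' @ 2: {}  — dead — no transitions
rest 'acbdacbad' ignored (set empty)
end set {} — state 3 not in

Answer: REJECT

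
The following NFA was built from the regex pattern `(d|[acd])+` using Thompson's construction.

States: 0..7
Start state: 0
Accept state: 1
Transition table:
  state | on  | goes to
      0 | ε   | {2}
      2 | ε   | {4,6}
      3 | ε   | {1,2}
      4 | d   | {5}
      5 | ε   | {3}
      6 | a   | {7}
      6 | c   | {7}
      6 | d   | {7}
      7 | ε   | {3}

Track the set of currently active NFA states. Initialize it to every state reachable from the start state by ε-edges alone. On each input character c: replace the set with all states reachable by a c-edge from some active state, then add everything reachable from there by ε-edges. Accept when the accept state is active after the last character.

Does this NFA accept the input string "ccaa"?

Answer: ACCEPT

Derivation:
start: ε-closure({0}) = {0,2,4,6}
'c' @ 1: {1,2,3,4,6,7}  ✓accept
'c' @ 2: {1,2,3,4,6,7}  ✓accept
'a' @ 3: {1,2,3,4,6,7}  ✓accept
'a' @ 4: {1,2,3,4,6,7}  ✓accept
after full input: {1,2,3,4,6,7}  (accept=1 in)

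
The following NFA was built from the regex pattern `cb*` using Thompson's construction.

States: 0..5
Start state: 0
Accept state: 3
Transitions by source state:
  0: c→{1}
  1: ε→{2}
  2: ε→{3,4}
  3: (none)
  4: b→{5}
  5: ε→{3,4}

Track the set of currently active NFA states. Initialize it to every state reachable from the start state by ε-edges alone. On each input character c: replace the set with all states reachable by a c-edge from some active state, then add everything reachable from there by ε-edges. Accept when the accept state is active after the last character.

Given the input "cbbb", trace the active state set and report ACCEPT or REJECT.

initial (ε-close {0}): {0}
'c' @ 1: {1,2,3,4}  ✓accept
'b' @ 2: {3,4,5}  ✓accept
'b' @ 3: {3,4,5}  ✓accept
'b' @ 4: {3,4,5}  ✓accept
end set {3,4,5} — state 3 in

Answer: ACCEPT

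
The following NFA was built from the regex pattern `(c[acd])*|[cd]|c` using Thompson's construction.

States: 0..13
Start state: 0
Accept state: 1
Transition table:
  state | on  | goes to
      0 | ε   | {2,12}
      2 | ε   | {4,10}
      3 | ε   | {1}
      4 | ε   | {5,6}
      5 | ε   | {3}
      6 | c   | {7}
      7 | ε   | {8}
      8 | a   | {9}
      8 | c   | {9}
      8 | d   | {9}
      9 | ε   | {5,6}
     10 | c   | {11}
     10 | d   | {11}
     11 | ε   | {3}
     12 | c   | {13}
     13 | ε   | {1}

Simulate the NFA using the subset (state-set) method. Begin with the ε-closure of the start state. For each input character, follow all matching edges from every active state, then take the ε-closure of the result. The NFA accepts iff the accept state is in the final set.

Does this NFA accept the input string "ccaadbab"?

Answer: REJECT

Steps:
S₀ = ε-closure({0}) = {0,1,2,3,4,5,6,10,12}
'c' @ 1: {1,3,7,8,11,13}  ✓accept
'c' @ 2: {1,3,5,6,9}  ✓accept
'a' @ 3: {}  — dead — no transitions
rest 'adbab' ignored (set empty)
end set {} — state 1 not in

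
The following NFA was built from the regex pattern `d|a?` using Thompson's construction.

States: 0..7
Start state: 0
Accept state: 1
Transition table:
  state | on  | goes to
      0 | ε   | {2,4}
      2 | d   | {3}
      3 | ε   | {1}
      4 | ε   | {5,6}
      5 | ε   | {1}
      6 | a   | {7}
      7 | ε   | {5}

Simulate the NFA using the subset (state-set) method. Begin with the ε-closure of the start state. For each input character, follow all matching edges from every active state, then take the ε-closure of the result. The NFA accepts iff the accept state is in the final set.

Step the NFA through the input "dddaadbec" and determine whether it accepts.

start: ε-closure({0}) = {0,1,2,4,5,6}
'd' @ 1: {1,3}  [accepting]
'd' @ 2: {}  — state set empty
rest 'daadbec' ignored (set empty)
final: {}; accept 1 not in set

Answer: REJECT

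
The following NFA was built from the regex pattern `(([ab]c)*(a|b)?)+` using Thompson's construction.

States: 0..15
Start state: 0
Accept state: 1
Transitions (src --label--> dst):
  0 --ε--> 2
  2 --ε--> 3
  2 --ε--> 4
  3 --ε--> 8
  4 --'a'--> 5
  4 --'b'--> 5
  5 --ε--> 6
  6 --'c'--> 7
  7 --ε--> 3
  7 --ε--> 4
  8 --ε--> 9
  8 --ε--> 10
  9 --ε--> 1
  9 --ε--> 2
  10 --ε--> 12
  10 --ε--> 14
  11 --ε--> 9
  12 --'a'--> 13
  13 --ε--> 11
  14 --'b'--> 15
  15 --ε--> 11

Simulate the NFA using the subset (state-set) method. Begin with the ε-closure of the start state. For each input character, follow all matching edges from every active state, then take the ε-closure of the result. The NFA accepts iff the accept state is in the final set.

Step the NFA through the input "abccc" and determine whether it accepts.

Answer: REJECT

Derivation:
S₀ = ε-closure({0}) = {0,1,2,3,4,8,9,10,12,14}
'a' @ 1: {1,2,3,4,5,6,8,9,10,11,12,13,14}  (accept∈set)
'b' @ 2: {1,2,3,4,5,6,8,9,10,11,12,14,15}  (accept∈set)
'c' @ 3: {1,2,3,4,7,8,9,10,12,14}  (accept∈set)
'c' @ 4: {}  — dead — no transitions
rest 'c' ignored (set empty)
after full input: {}  (accept=1 not in)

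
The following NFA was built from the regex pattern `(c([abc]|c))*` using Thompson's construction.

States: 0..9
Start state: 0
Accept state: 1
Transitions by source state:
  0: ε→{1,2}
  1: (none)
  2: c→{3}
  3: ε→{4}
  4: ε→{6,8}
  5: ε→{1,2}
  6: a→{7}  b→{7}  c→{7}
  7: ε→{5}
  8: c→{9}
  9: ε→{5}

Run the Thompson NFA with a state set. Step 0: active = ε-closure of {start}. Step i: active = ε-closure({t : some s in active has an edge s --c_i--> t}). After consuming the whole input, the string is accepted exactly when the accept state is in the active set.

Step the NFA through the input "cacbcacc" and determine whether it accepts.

S₀ = ε-closure({0}) = {0,1,2}
'c' @ 1: {3,4,6,8}
'a' @ 2: {1,2,5,7}  [accepting]
'c' @ 3: {3,4,6,8}
'b' @ 4: {1,2,5,7}  [accepting]
'c' @ 5: {3,4,6,8}
'a' @ 6: {1,2,5,7}  [accepting]
'c' @ 7: {3,4,6,8}
'c' @ 8: {1,2,5,7,9}  [accepting]
final: {1,2,5,7,9}; accept 1 in set

Answer: ACCEPT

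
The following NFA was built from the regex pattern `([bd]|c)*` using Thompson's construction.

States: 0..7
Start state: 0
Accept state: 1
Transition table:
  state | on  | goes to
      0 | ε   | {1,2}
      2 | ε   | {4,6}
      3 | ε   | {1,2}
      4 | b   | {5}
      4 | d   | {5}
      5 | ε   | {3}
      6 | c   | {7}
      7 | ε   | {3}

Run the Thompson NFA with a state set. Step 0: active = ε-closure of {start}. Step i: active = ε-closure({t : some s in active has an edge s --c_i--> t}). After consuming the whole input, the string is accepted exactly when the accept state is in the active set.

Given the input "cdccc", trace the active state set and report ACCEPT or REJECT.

Answer: ACCEPT

Trace:
start: ε-closure({0}) = {0,1,2,4,6}
'c' @ 1: {1,2,3,4,6,7}  [accepting]
'd' @ 2: {1,2,3,4,5,6}  [accepting]
'c' @ 3: {1,2,3,4,6,7}  [accepting]
'c' @ 4: {1,2,3,4,6,7}  [accepting]
'c' @ 5: {1,2,3,4,6,7}  [accepting]
final: {1,2,3,4,6,7}; accept 1 in set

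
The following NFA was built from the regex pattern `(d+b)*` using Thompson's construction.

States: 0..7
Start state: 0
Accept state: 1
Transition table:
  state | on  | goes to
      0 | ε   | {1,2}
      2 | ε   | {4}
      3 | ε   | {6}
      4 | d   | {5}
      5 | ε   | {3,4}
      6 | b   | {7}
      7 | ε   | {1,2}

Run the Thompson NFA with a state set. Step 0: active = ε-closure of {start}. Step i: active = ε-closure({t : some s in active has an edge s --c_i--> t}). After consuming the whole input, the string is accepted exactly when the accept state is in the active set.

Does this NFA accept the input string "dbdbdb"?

Answer: ACCEPT

Trace:
initial (ε-close {0}): {0,1,2,4}
'd' @ 1: {3,4,5,6}
'b' @ 2: {1,2,4,7}  (accept∈set)
'd' @ 3: {3,4,5,6}
'b' @ 4: {1,2,4,7}  (accept∈set)
'd' @ 5: {3,4,5,6}
'b' @ 6: {1,2,4,7}  (accept∈set)
final: {1,2,4,7}; accept 1 in set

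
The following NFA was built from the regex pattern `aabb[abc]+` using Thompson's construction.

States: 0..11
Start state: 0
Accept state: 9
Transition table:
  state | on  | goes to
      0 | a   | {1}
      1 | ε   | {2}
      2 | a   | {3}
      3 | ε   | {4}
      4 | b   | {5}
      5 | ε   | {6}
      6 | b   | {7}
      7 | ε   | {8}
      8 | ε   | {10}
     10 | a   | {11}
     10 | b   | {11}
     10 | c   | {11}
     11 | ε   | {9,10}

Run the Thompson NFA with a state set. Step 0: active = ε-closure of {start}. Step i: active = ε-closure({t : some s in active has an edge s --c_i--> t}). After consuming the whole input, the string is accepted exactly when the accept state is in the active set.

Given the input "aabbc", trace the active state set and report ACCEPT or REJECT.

initial (ε-close {0}): {0}
'a' @ 1: {1,2}
'a' @ 2: {3,4}
'b' @ 3: {5,6}
'b' @ 4: {7,8,10}
'c' @ 5: {9,10,11}  (accept∈set)
end set {9,10,11} — state 9 in

Answer: ACCEPT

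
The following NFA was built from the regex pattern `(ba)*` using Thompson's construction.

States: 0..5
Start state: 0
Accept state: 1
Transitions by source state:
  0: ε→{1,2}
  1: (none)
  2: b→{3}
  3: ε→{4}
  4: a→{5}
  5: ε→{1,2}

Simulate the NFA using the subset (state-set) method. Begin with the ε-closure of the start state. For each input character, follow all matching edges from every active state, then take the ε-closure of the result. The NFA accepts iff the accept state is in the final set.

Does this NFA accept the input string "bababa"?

initial (ε-close {0}): {0,1,2}
'b' @ 1: {3,4}
'a' @ 2: {1,2,5}  [accepting]
'b' @ 3: {3,4}
'a' @ 4: {1,2,5}  [accepting]
'b' @ 5: {3,4}
'a' @ 6: {1,2,5}  [accepting]
after full input: {1,2,5}  (accept=1 in)

Answer: ACCEPT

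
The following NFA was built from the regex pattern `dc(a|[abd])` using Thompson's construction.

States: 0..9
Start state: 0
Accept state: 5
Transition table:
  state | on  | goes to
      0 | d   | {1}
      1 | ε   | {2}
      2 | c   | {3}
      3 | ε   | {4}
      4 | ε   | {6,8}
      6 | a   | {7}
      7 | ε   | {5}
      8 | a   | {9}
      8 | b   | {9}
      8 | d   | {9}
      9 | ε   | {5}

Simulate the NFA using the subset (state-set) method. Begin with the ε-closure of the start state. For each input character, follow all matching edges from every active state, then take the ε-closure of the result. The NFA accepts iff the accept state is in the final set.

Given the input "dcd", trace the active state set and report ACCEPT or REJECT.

Answer: ACCEPT

Steps:
initial (ε-close {0}): {0}
'd' @ 1: {1,2}
'c' @ 2: {3,4,6,8}
'd' @ 3: {5,9}  [accepting]
after full input: {5,9}  (accept=5 in)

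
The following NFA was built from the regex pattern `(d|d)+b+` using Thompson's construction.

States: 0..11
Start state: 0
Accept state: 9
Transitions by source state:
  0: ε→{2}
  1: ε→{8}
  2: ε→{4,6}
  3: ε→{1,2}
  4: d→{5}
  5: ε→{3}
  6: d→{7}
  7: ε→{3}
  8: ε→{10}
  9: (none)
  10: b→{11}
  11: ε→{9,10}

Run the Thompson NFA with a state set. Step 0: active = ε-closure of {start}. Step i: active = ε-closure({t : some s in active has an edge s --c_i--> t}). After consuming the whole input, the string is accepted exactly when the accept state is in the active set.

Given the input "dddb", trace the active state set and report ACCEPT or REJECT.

Answer: ACCEPT

Derivation:
S₀ = ε-closure({0}) = {0,2,4,6}
'd' @ 1: {1,2,3,4,5,6,7,8,10}
'd' @ 2: {1,2,3,4,5,6,7,8,10}
'd' @ 3: {1,2,3,4,5,6,7,8,10}
'b' @ 4: {9,10,11}  ✓accept
after full input: {9,10,11}  (accept=9 in)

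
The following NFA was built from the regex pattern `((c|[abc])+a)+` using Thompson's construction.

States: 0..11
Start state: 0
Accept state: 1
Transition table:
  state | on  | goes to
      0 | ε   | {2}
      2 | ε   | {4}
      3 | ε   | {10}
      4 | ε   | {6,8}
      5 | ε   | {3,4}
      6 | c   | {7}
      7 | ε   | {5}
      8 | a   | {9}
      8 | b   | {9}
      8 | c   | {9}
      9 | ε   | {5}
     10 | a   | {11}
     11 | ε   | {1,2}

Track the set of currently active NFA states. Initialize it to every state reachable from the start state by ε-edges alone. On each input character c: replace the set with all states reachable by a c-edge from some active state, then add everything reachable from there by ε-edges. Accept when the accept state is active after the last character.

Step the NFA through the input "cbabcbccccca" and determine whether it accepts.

Answer: ACCEPT

Steps:
initial (ε-close {0}): {0,2,4,6,8}
'c' @ 1: {3,4,5,6,7,8,9,10}
'b' @ 2: {3,4,5,6,8,9,10}
'a' @ 3: {1,2,3,4,5,6,8,9,10,11}  ✓accept
'b' @ 4: {3,4,5,6,8,9,10}
'c' @ 5: {3,4,5,6,7,8,9,10}
'b' @ 6: {3,4,5,6,8,9,10}
'c' @ 7: {3,4,5,6,7,8,9,10}
'c' @ 8: {3,4,5,6,7,8,9,10}
'c' @ 9: {3,4,5,6,7,8,9,10}
'c' @ 10: {3,4,5,6,7,8,9,10}
'c' @ 11: {3,4,5,6,7,8,9,10}
'a' @ 12: {1,2,3,4,5,6,8,9,10,11}  ✓accept
end set {1,2,3,4,5,6,8,9,10,11} — state 1 in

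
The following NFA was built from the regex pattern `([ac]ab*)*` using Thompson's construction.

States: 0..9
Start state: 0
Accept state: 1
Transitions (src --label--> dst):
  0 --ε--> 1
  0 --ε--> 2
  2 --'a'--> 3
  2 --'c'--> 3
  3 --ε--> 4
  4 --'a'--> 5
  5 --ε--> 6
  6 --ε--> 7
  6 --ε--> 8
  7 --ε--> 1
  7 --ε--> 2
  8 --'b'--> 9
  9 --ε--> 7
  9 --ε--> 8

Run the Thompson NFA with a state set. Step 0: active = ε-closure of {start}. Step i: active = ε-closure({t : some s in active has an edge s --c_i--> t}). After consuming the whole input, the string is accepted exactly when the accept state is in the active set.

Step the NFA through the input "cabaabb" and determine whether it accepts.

Answer: ACCEPT

Steps:
start: ε-closure({0}) = {0,1,2}
'c' @ 1: {3,4}
'a' @ 2: {1,2,5,6,7,8}  [accepting]
'b' @ 3: {1,2,7,8,9}  [accepting]
'a' @ 4: {3,4}
'a' @ 5: {1,2,5,6,7,8}  [accepting]
'b' @ 6: {1,2,7,8,9}  [accepting]
'b' @ 7: {1,2,7,8,9}  [accepting]
final: {1,2,7,8,9}; accept 1 in set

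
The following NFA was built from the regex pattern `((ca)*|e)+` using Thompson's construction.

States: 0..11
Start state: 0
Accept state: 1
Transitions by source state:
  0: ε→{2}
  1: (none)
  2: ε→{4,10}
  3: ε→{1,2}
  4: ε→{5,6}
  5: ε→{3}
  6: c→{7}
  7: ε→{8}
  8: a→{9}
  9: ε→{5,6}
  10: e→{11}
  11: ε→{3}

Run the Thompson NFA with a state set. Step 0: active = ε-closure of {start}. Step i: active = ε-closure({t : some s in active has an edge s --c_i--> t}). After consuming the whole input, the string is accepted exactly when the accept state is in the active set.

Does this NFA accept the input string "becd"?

Answer: REJECT

Trace:
initial (ε-close {0}): {0,1,2,3,4,5,6,10}
'b' @ 1: {}  — dead — no transitions
rest 'ecd' ignored (set empty)
end set {} — state 1 not in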